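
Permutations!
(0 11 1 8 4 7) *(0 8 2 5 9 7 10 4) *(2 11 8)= [8, 11, 5, 3, 10, 9, 6, 2, 0, 7, 4, 1]= (0 8)(1 11)(2 5 9 7)(4 10)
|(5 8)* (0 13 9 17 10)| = 10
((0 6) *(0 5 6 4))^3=(0 4)(5 6)=[4, 1, 2, 3, 0, 6, 5]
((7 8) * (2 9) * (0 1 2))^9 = (0 1 2 9)(7 8) = [1, 2, 9, 3, 4, 5, 6, 8, 7, 0]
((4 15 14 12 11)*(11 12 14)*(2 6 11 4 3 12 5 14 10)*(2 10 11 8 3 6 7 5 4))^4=(2 11 12 7 6 4 5 8 15 14 3)=[0, 1, 11, 2, 5, 8, 4, 6, 15, 9, 10, 12, 7, 13, 3, 14]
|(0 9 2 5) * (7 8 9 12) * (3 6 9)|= |(0 12 7 8 3 6 9 2 5)|= 9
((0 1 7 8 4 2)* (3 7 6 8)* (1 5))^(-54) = (0 1 8 2 5 6 4) = [1, 8, 5, 3, 0, 6, 4, 7, 2]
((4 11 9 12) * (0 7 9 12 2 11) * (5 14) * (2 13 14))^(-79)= (0 7 9 13 14 5 2 11 12 4)= [7, 1, 11, 3, 0, 2, 6, 9, 8, 13, 10, 12, 4, 14, 5]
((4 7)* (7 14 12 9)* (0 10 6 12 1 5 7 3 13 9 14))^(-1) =(0 4 7 5 1 14 12 6 10)(3 9 13) =[4, 14, 2, 9, 7, 1, 10, 5, 8, 13, 0, 11, 6, 3, 12]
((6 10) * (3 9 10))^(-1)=[0, 1, 2, 6, 4, 5, 10, 7, 8, 3, 9]=(3 6 10 9)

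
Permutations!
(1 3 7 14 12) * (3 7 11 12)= (1 7 14 3 11 12)= [0, 7, 2, 11, 4, 5, 6, 14, 8, 9, 10, 12, 1, 13, 3]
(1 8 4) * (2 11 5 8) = (1 2 11 5 8 4) = [0, 2, 11, 3, 1, 8, 6, 7, 4, 9, 10, 5]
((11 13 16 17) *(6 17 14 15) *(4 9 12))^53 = (4 12 9)(6 16 17 14 11 15 13) = [0, 1, 2, 3, 12, 5, 16, 7, 8, 4, 10, 15, 9, 6, 11, 13, 17, 14]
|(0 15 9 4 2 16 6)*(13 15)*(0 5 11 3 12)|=|(0 13 15 9 4 2 16 6 5 11 3 12)|=12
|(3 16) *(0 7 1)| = 6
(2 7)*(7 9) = (2 9 7) = [0, 1, 9, 3, 4, 5, 6, 2, 8, 7]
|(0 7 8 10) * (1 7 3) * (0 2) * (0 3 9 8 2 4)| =|(0 9 8 10 4)(1 7 2 3)| =20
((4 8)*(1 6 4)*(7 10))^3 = (1 8 4 6)(7 10) = [0, 8, 2, 3, 6, 5, 1, 10, 4, 9, 7]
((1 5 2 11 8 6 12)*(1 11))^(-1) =(1 2 5)(6 8 11 12) =[0, 2, 5, 3, 4, 1, 8, 7, 11, 9, 10, 12, 6]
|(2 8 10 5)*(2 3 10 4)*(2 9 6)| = 15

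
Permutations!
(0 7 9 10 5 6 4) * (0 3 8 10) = (0 7 9)(3 8 10 5 6 4) = [7, 1, 2, 8, 3, 6, 4, 9, 10, 0, 5]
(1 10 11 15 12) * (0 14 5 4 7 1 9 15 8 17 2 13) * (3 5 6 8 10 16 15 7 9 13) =(0 14 6 8 17 2 3 5 4 9 7 1 16 15 12 13)(10 11) =[14, 16, 3, 5, 9, 4, 8, 1, 17, 7, 11, 10, 13, 0, 6, 12, 15, 2]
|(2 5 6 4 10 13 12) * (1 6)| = 8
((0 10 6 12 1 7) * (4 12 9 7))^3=(12)(0 9 10 7 6)=[9, 1, 2, 3, 4, 5, 0, 6, 8, 10, 7, 11, 12]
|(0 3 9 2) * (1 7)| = 4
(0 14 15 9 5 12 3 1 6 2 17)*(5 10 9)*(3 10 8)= [14, 6, 17, 1, 4, 12, 2, 7, 3, 8, 9, 11, 10, 13, 15, 5, 16, 0]= (0 14 15 5 12 10 9 8 3 1 6 2 17)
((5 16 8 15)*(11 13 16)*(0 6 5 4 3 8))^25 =(0 6 5 11 13 16)(3 8 15 4) =[6, 1, 2, 8, 3, 11, 5, 7, 15, 9, 10, 13, 12, 16, 14, 4, 0]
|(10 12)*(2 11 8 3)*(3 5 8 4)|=4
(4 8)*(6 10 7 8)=(4 6 10 7 8)=[0, 1, 2, 3, 6, 5, 10, 8, 4, 9, 7]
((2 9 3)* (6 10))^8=[0, 1, 3, 9, 4, 5, 6, 7, 8, 2, 10]=(10)(2 3 9)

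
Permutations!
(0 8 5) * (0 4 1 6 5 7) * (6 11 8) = (0 6 5 4 1 11 8 7) = [6, 11, 2, 3, 1, 4, 5, 0, 7, 9, 10, 8]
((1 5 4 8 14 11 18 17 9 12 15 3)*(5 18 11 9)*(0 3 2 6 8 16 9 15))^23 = (0 18 4 12 1 5 9 3 17 16)(2 14 6 15 8) = [18, 5, 14, 17, 12, 9, 15, 7, 2, 3, 10, 11, 1, 13, 6, 8, 0, 16, 4]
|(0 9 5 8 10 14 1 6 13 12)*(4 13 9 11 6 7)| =13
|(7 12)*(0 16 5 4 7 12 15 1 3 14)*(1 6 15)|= 8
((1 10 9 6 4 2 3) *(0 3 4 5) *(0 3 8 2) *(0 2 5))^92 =(0 1)(3 6)(5 9)(8 10) =[1, 0, 2, 6, 4, 9, 3, 7, 10, 5, 8]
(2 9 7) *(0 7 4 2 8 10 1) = (0 7 8 10 1)(2 9 4) = [7, 0, 9, 3, 2, 5, 6, 8, 10, 4, 1]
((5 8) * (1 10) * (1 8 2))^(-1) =(1 2 5 8 10) =[0, 2, 5, 3, 4, 8, 6, 7, 10, 9, 1]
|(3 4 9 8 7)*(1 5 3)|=|(1 5 3 4 9 8 7)|=7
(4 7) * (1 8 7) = (1 8 7 4) = [0, 8, 2, 3, 1, 5, 6, 4, 7]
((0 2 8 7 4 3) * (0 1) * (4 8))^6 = (8)(0 2 4 3 1) = [2, 0, 4, 1, 3, 5, 6, 7, 8]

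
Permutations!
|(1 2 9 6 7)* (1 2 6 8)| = |(1 6 7 2 9 8)| = 6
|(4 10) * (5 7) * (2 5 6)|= 4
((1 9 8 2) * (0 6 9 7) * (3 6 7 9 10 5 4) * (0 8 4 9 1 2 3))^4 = (0 6 4 3 9 8 5 7 10) = [6, 1, 2, 9, 3, 7, 4, 10, 5, 8, 0]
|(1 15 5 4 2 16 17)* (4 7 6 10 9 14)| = 12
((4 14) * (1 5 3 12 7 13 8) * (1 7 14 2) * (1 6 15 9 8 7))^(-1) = (1 8 9 15 6 2 4 14 12 3 5)(7 13) = [0, 8, 4, 5, 14, 1, 2, 13, 9, 15, 10, 11, 3, 7, 12, 6]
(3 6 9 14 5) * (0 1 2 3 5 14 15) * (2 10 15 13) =(0 1 10 15)(2 3 6 9 13) =[1, 10, 3, 6, 4, 5, 9, 7, 8, 13, 15, 11, 12, 2, 14, 0]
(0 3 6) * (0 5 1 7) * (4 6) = [3, 7, 2, 4, 6, 1, 5, 0] = (0 3 4 6 5 1 7)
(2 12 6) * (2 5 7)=[0, 1, 12, 3, 4, 7, 5, 2, 8, 9, 10, 11, 6]=(2 12 6 5 7)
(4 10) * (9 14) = (4 10)(9 14) = [0, 1, 2, 3, 10, 5, 6, 7, 8, 14, 4, 11, 12, 13, 9]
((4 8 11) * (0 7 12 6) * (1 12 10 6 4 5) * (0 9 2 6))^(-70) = (0 10 7)(1 4 11)(2 9 6)(5 12 8) = [10, 4, 9, 3, 11, 12, 2, 0, 5, 6, 7, 1, 8]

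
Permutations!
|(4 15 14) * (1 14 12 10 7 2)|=8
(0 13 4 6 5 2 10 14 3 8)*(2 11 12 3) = (0 13 4 6 5 11 12 3 8)(2 10 14) = [13, 1, 10, 8, 6, 11, 5, 7, 0, 9, 14, 12, 3, 4, 2]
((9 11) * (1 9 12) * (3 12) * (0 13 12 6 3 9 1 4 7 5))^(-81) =(0 4)(3 6)(5 12)(7 13)(9 11) =[4, 1, 2, 6, 0, 12, 3, 13, 8, 11, 10, 9, 5, 7]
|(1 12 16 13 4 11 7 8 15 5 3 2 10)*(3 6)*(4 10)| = 45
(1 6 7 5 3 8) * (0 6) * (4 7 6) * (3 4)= (0 3 8 1)(4 7 5)= [3, 0, 2, 8, 7, 4, 6, 5, 1]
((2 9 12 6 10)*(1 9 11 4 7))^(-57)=[0, 11, 12, 3, 10, 5, 1, 2, 8, 4, 9, 6, 7]=(1 11 6)(2 12 7)(4 10 9)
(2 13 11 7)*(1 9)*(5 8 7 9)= (1 5 8 7 2 13 11 9)= [0, 5, 13, 3, 4, 8, 6, 2, 7, 1, 10, 9, 12, 11]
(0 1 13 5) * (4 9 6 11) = (0 1 13 5)(4 9 6 11) = [1, 13, 2, 3, 9, 0, 11, 7, 8, 6, 10, 4, 12, 5]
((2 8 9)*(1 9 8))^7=(1 9 2)=[0, 9, 1, 3, 4, 5, 6, 7, 8, 2]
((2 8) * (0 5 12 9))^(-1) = [9, 1, 8, 3, 4, 0, 6, 7, 2, 12, 10, 11, 5] = (0 9 12 5)(2 8)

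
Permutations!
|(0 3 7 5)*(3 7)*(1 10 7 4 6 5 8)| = |(0 4 6 5)(1 10 7 8)| = 4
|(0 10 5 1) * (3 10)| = 5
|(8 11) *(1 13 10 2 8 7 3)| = 8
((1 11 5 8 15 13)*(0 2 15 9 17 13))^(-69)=(1 11 5 8 9 17 13)=[0, 11, 2, 3, 4, 8, 6, 7, 9, 17, 10, 5, 12, 1, 14, 15, 16, 13]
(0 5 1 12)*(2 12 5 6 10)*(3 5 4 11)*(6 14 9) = [14, 4, 12, 5, 11, 1, 10, 7, 8, 6, 2, 3, 0, 13, 9] = (0 14 9 6 10 2 12)(1 4 11 3 5)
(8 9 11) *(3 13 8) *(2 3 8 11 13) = [0, 1, 3, 2, 4, 5, 6, 7, 9, 13, 10, 8, 12, 11] = (2 3)(8 9 13 11)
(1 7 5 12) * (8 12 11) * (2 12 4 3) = (1 7 5 11 8 4 3 2 12) = [0, 7, 12, 2, 3, 11, 6, 5, 4, 9, 10, 8, 1]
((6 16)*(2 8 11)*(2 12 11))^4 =(16) =[0, 1, 2, 3, 4, 5, 6, 7, 8, 9, 10, 11, 12, 13, 14, 15, 16]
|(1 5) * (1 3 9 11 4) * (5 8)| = |(1 8 5 3 9 11 4)| = 7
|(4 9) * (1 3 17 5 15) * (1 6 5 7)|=12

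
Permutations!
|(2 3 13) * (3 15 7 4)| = |(2 15 7 4 3 13)| = 6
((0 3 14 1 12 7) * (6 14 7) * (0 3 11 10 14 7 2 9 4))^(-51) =[2, 11, 6, 12, 3, 5, 14, 1, 8, 7, 4, 9, 10, 13, 0] =(0 2 6 14)(1 11 9 7)(3 12 10 4)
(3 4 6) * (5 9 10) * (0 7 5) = [7, 1, 2, 4, 6, 9, 3, 5, 8, 10, 0] = (0 7 5 9 10)(3 4 6)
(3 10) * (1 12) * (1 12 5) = (12)(1 5)(3 10) = [0, 5, 2, 10, 4, 1, 6, 7, 8, 9, 3, 11, 12]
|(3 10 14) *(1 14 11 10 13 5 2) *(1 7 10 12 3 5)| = 10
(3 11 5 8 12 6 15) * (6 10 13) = [0, 1, 2, 11, 4, 8, 15, 7, 12, 9, 13, 5, 10, 6, 14, 3] = (3 11 5 8 12 10 13 6 15)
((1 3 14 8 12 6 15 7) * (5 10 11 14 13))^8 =(1 12 10)(3 6 11)(5 7 8)(13 15 14) =[0, 12, 2, 6, 4, 7, 11, 8, 5, 9, 1, 3, 10, 15, 13, 14]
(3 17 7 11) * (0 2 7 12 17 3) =(0 2 7 11)(12 17) =[2, 1, 7, 3, 4, 5, 6, 11, 8, 9, 10, 0, 17, 13, 14, 15, 16, 12]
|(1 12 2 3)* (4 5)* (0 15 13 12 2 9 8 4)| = |(0 15 13 12 9 8 4 5)(1 2 3)| = 24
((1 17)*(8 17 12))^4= (17)= [0, 1, 2, 3, 4, 5, 6, 7, 8, 9, 10, 11, 12, 13, 14, 15, 16, 17]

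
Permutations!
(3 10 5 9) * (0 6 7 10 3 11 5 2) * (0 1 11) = (0 6 7 10 2 1 11 5 9) = [6, 11, 1, 3, 4, 9, 7, 10, 8, 0, 2, 5]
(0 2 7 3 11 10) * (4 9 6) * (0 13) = (0 2 7 3 11 10 13)(4 9 6) = [2, 1, 7, 11, 9, 5, 4, 3, 8, 6, 13, 10, 12, 0]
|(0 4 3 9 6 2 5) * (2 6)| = 6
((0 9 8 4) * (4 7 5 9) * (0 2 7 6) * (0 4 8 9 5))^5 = (9)(0 7 2 4 6 8) = [7, 1, 4, 3, 6, 5, 8, 2, 0, 9]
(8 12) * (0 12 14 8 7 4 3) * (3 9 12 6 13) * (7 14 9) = (0 6 13 3)(4 7)(8 9 12 14) = [6, 1, 2, 0, 7, 5, 13, 4, 9, 12, 10, 11, 14, 3, 8]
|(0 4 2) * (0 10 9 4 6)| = |(0 6)(2 10 9 4)| = 4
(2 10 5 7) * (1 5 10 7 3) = (10)(1 5 3)(2 7) = [0, 5, 7, 1, 4, 3, 6, 2, 8, 9, 10]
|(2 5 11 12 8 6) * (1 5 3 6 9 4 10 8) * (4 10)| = |(1 5 11 12)(2 3 6)(8 9 10)| = 12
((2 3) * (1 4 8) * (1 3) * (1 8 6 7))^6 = (8)(1 6)(4 7) = [0, 6, 2, 3, 7, 5, 1, 4, 8]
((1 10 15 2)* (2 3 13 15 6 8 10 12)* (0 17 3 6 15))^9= (0 17 3 13)(6 8 10 15)= [17, 1, 2, 13, 4, 5, 8, 7, 10, 9, 15, 11, 12, 0, 14, 6, 16, 3]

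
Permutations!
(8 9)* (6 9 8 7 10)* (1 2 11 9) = [0, 2, 11, 3, 4, 5, 1, 10, 8, 7, 6, 9] = (1 2 11 9 7 10 6)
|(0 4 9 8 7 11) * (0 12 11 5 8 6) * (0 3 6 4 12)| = 6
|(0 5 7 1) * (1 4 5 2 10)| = 12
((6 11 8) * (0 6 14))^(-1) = (0 14 8 11 6) = [14, 1, 2, 3, 4, 5, 0, 7, 11, 9, 10, 6, 12, 13, 8]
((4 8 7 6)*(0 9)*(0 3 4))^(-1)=[6, 1, 2, 9, 3, 5, 7, 8, 4, 0]=(0 6 7 8 4 3 9)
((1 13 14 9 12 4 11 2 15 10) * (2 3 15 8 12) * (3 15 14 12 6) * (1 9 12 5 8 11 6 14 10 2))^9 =(15)(1 10 6 12 8 13 9 3 4 14 5) =[0, 10, 2, 4, 14, 1, 12, 7, 13, 3, 6, 11, 8, 9, 5, 15]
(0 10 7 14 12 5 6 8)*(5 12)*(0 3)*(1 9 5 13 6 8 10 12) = (0 12 1 9 5 8 3)(6 10 7 14 13) = [12, 9, 2, 0, 4, 8, 10, 14, 3, 5, 7, 11, 1, 6, 13]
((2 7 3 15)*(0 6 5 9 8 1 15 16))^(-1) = (0 16 3 7 2 15 1 8 9 5 6) = [16, 8, 15, 7, 4, 6, 0, 2, 9, 5, 10, 11, 12, 13, 14, 1, 3]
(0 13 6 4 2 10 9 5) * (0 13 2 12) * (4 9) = (0 2 10 4 12)(5 13 6 9) = [2, 1, 10, 3, 12, 13, 9, 7, 8, 5, 4, 11, 0, 6]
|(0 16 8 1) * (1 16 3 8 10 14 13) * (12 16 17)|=10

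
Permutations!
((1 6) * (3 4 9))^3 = [0, 6, 2, 3, 4, 5, 1, 7, 8, 9] = (9)(1 6)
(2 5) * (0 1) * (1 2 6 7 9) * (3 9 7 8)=(0 2 5 6 8 3 9 1)=[2, 0, 5, 9, 4, 6, 8, 7, 3, 1]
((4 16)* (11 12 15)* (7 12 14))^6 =(16)(7 12 15 11 14) =[0, 1, 2, 3, 4, 5, 6, 12, 8, 9, 10, 14, 15, 13, 7, 11, 16]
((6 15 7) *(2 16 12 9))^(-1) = (2 9 12 16)(6 7 15) = [0, 1, 9, 3, 4, 5, 7, 15, 8, 12, 10, 11, 16, 13, 14, 6, 2]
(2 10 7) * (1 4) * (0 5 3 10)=(0 5 3 10 7 2)(1 4)=[5, 4, 0, 10, 1, 3, 6, 2, 8, 9, 7]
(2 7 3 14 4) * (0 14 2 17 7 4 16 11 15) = [14, 1, 4, 2, 17, 5, 6, 3, 8, 9, 10, 15, 12, 13, 16, 0, 11, 7] = (0 14 16 11 15)(2 4 17 7 3)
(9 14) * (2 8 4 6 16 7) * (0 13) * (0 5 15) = (0 13 5 15)(2 8 4 6 16 7)(9 14) = [13, 1, 8, 3, 6, 15, 16, 2, 4, 14, 10, 11, 12, 5, 9, 0, 7]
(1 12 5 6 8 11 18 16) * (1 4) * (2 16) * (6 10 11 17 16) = [0, 12, 6, 3, 1, 10, 8, 7, 17, 9, 11, 18, 5, 13, 14, 15, 4, 16, 2] = (1 12 5 10 11 18 2 6 8 17 16 4)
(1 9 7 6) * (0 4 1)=[4, 9, 2, 3, 1, 5, 0, 6, 8, 7]=(0 4 1 9 7 6)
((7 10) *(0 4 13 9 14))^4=(0 14 9 13 4)=[14, 1, 2, 3, 0, 5, 6, 7, 8, 13, 10, 11, 12, 4, 9]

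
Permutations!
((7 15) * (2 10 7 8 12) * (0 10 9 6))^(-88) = (0 7 8 2 6 10 15 12 9) = [7, 1, 6, 3, 4, 5, 10, 8, 2, 0, 15, 11, 9, 13, 14, 12]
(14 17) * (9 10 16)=(9 10 16)(14 17)=[0, 1, 2, 3, 4, 5, 6, 7, 8, 10, 16, 11, 12, 13, 17, 15, 9, 14]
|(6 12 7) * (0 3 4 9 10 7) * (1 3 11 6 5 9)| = 12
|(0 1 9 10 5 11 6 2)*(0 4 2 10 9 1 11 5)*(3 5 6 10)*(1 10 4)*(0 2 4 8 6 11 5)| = 6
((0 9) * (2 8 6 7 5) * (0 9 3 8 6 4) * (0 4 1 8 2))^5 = (9)(0 5 7 6 2 3)(1 8) = [5, 8, 3, 0, 4, 7, 2, 6, 1, 9]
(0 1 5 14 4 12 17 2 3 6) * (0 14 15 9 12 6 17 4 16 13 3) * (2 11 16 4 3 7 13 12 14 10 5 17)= (0 1 17 11 16 12 3 2)(4 6 10 5 15 9 14)(7 13)= [1, 17, 0, 2, 6, 15, 10, 13, 8, 14, 5, 16, 3, 7, 4, 9, 12, 11]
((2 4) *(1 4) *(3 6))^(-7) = (1 2 4)(3 6) = [0, 2, 4, 6, 1, 5, 3]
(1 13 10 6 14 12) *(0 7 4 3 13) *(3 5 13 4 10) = (0 7 10 6 14 12 1)(3 4 5 13) = [7, 0, 2, 4, 5, 13, 14, 10, 8, 9, 6, 11, 1, 3, 12]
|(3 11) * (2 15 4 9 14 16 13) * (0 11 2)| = 10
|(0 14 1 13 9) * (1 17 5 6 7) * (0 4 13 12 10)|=9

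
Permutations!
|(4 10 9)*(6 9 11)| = |(4 10 11 6 9)| = 5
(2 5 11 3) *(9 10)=(2 5 11 3)(9 10)=[0, 1, 5, 2, 4, 11, 6, 7, 8, 10, 9, 3]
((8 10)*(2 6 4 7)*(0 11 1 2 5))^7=[5, 11, 1, 3, 6, 7, 2, 4, 10, 9, 8, 0]=(0 5 7 4 6 2 1 11)(8 10)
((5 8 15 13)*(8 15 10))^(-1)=(5 13 15)(8 10)=[0, 1, 2, 3, 4, 13, 6, 7, 10, 9, 8, 11, 12, 15, 14, 5]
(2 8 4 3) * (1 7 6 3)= (1 7 6 3 2 8 4)= [0, 7, 8, 2, 1, 5, 3, 6, 4]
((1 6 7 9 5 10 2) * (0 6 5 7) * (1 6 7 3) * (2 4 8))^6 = (0 10 7 4 9 8 3 2 1 6 5) = [10, 6, 1, 2, 9, 0, 5, 4, 3, 8, 7]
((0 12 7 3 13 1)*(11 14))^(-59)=(0 12 7 3 13 1)(11 14)=[12, 0, 2, 13, 4, 5, 6, 3, 8, 9, 10, 14, 7, 1, 11]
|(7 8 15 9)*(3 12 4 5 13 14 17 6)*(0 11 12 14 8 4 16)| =|(0 11 12 16)(3 14 17 6)(4 5 13 8 15 9 7)| =28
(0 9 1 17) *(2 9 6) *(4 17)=(0 6 2 9 1 4 17)=[6, 4, 9, 3, 17, 5, 2, 7, 8, 1, 10, 11, 12, 13, 14, 15, 16, 0]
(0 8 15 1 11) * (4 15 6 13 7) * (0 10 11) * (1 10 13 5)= (0 8 6 5 1)(4 15 10 11 13 7)= [8, 0, 2, 3, 15, 1, 5, 4, 6, 9, 11, 13, 12, 7, 14, 10]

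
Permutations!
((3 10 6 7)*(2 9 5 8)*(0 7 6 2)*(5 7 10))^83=(0 9 5 10 7 8 2 3)=[9, 1, 3, 0, 4, 10, 6, 8, 2, 5, 7]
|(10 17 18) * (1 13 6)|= |(1 13 6)(10 17 18)|= 3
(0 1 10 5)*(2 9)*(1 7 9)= (0 7 9 2 1 10 5)= [7, 10, 1, 3, 4, 0, 6, 9, 8, 2, 5]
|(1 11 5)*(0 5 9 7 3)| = |(0 5 1 11 9 7 3)| = 7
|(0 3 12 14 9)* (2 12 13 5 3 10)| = 6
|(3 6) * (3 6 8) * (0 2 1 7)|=4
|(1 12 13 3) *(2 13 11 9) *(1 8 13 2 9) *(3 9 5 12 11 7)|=|(1 11)(3 8 13 9 5 12 7)|=14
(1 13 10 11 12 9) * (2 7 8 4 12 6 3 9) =(1 13 10 11 6 3 9)(2 7 8 4 12) =[0, 13, 7, 9, 12, 5, 3, 8, 4, 1, 11, 6, 2, 10]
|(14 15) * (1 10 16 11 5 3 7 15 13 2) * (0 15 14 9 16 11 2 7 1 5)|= 30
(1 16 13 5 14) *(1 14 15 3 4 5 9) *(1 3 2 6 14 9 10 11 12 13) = (1 16)(2 6 14 9 3 4 5 15)(10 11 12 13) = [0, 16, 6, 4, 5, 15, 14, 7, 8, 3, 11, 12, 13, 10, 9, 2, 1]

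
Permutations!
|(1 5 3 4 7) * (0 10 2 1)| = 8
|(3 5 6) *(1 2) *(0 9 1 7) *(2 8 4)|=|(0 9 1 8 4 2 7)(3 5 6)|=21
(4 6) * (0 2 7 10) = (0 2 7 10)(4 6) = [2, 1, 7, 3, 6, 5, 4, 10, 8, 9, 0]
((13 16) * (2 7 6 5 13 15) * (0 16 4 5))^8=(0 15 7)(2 6 16)(4 13 5)=[15, 1, 6, 3, 13, 4, 16, 0, 8, 9, 10, 11, 12, 5, 14, 7, 2]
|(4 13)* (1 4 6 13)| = 2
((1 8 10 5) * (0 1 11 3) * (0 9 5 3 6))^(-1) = (0 6 11 5 9 3 10 8 1) = [6, 0, 2, 10, 4, 9, 11, 7, 1, 3, 8, 5]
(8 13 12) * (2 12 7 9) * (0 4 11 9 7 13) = (13)(0 4 11 9 2 12 8) = [4, 1, 12, 3, 11, 5, 6, 7, 0, 2, 10, 9, 8, 13]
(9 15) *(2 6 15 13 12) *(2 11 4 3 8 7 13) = [0, 1, 6, 8, 3, 5, 15, 13, 7, 2, 10, 4, 11, 12, 14, 9] = (2 6 15 9)(3 8 7 13 12 11 4)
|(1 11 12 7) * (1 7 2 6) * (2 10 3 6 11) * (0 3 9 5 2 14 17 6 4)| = |(0 3 4)(1 14 17 6)(2 11 12 10 9 5)| = 12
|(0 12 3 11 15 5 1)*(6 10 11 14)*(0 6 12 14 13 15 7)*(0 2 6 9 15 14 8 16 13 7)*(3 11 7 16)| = |(0 8 3 16 13 14 12 11)(1 9 15 5)(2 6 10 7)| = 8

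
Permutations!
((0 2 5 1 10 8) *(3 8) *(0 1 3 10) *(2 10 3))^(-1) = (0 1 8 3 10)(2 5) = [1, 8, 5, 10, 4, 2, 6, 7, 3, 9, 0]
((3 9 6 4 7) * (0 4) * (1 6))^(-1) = (0 6 1 9 3 7 4) = [6, 9, 2, 7, 0, 5, 1, 4, 8, 3]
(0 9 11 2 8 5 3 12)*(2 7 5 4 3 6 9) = (0 2 8 4 3 12)(5 6 9 11 7) = [2, 1, 8, 12, 3, 6, 9, 5, 4, 11, 10, 7, 0]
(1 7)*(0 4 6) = [4, 7, 2, 3, 6, 5, 0, 1] = (0 4 6)(1 7)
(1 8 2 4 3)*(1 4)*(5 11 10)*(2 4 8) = (1 2)(3 8 4)(5 11 10) = [0, 2, 1, 8, 3, 11, 6, 7, 4, 9, 5, 10]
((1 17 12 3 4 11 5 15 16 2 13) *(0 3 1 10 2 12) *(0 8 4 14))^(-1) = (0 14 3)(1 12 16 15 5 11 4 8 17)(2 10 13) = [14, 12, 10, 0, 8, 11, 6, 7, 17, 9, 13, 4, 16, 2, 3, 5, 15, 1]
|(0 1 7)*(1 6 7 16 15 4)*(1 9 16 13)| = 12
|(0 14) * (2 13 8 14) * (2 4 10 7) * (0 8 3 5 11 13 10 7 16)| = |(0 4 7 2 10 16)(3 5 11 13)(8 14)| = 12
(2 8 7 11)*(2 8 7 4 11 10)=(2 7 10)(4 11 8)=[0, 1, 7, 3, 11, 5, 6, 10, 4, 9, 2, 8]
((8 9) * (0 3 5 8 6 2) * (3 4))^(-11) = (0 9 3 2 8 4 6 5) = [9, 1, 8, 2, 6, 0, 5, 7, 4, 3]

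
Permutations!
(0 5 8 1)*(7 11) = (0 5 8 1)(7 11) = [5, 0, 2, 3, 4, 8, 6, 11, 1, 9, 10, 7]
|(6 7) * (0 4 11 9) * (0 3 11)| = 6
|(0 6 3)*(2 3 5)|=5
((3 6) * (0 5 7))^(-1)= (0 7 5)(3 6)= [7, 1, 2, 6, 4, 0, 3, 5]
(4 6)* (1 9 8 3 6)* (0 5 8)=[5, 9, 2, 6, 1, 8, 4, 7, 3, 0]=(0 5 8 3 6 4 1 9)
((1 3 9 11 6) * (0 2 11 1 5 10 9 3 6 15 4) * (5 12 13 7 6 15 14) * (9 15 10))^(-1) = (0 4 15 10 1 9 5 14 11 2)(6 7 13 12) = [4, 9, 0, 3, 15, 14, 7, 13, 8, 5, 1, 2, 6, 12, 11, 10]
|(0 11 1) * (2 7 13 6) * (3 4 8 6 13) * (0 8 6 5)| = |(13)(0 11 1 8 5)(2 7 3 4 6)| = 5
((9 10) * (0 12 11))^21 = (12)(9 10) = [0, 1, 2, 3, 4, 5, 6, 7, 8, 10, 9, 11, 12]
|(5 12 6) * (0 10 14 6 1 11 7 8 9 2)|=12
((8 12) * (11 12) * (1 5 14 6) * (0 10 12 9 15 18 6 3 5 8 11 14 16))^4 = (0 9 1 5 12 18 14)(3 10 15 8 16 11 6) = [9, 5, 2, 10, 4, 12, 3, 7, 16, 1, 15, 6, 18, 13, 0, 8, 11, 17, 14]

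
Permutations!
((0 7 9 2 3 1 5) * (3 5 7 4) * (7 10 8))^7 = (0 9 10 4 2 8 3 5 7 1) = [9, 0, 8, 5, 2, 7, 6, 1, 3, 10, 4]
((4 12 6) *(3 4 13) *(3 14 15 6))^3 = (6 15 14 13) = [0, 1, 2, 3, 4, 5, 15, 7, 8, 9, 10, 11, 12, 6, 13, 14]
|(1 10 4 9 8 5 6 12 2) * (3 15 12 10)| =|(1 3 15 12 2)(4 9 8 5 6 10)| =30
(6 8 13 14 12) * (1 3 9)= (1 3 9)(6 8 13 14 12)= [0, 3, 2, 9, 4, 5, 8, 7, 13, 1, 10, 11, 6, 14, 12]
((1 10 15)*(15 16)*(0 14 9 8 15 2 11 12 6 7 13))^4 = (0 15 2 7 9 10 12)(1 11 13 8 16 6 14) = [15, 11, 7, 3, 4, 5, 14, 9, 16, 10, 12, 13, 0, 8, 1, 2, 6]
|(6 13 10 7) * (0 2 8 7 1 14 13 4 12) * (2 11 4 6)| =|(0 11 4 12)(1 14 13 10)(2 8 7)| =12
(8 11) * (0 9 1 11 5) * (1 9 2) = (0 2 1 11 8 5) = [2, 11, 1, 3, 4, 0, 6, 7, 5, 9, 10, 8]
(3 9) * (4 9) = (3 4 9) = [0, 1, 2, 4, 9, 5, 6, 7, 8, 3]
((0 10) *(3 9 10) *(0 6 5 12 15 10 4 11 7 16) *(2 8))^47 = [7, 1, 8, 16, 3, 15, 12, 4, 2, 0, 5, 9, 10, 13, 14, 6, 11] = (0 7 4 3 16 11 9)(2 8)(5 15 6 12 10)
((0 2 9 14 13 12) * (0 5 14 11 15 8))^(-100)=[9, 1, 11, 3, 4, 5, 6, 7, 2, 15, 10, 8, 12, 13, 14, 0]=(0 9 15)(2 11 8)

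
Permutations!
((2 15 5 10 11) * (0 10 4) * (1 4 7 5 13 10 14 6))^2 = (0 6 4 14 1)(2 13 11 15 10) = [6, 0, 13, 3, 14, 5, 4, 7, 8, 9, 2, 15, 12, 11, 1, 10]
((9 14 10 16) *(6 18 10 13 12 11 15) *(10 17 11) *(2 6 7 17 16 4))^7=(2 12 9 6 10 14 18 4 13 16)(7 15 11 17)=[0, 1, 12, 3, 13, 5, 10, 15, 8, 6, 14, 17, 9, 16, 18, 11, 2, 7, 4]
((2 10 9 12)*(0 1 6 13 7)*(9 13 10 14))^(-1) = [7, 0, 12, 3, 4, 5, 1, 13, 8, 14, 6, 11, 9, 10, 2] = (0 7 13 10 6 1)(2 12 9 14)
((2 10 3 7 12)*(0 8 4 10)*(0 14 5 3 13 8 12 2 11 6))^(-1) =(0 6 11 12)(2 7 3 5 14)(4 8 13 10) =[6, 1, 7, 5, 8, 14, 11, 3, 13, 9, 4, 12, 0, 10, 2]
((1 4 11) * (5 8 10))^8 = (1 11 4)(5 10 8) = [0, 11, 2, 3, 1, 10, 6, 7, 5, 9, 8, 4]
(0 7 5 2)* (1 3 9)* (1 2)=(0 7 5 1 3 9 2)=[7, 3, 0, 9, 4, 1, 6, 5, 8, 2]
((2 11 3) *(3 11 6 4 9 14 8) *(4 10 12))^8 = (2 3 8 14 9 4 12 10 6) = [0, 1, 3, 8, 12, 5, 2, 7, 14, 4, 6, 11, 10, 13, 9]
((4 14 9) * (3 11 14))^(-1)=(3 4 9 14 11)=[0, 1, 2, 4, 9, 5, 6, 7, 8, 14, 10, 3, 12, 13, 11]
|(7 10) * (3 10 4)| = |(3 10 7 4)| = 4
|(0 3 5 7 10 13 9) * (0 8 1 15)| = 10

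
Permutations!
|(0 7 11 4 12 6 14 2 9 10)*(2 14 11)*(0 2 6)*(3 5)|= 6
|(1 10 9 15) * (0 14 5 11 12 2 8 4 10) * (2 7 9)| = 36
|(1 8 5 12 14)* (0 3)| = |(0 3)(1 8 5 12 14)| = 10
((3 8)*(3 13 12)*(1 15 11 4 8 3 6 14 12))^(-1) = (1 13 8 4 11 15)(6 12 14) = [0, 13, 2, 3, 11, 5, 12, 7, 4, 9, 10, 15, 14, 8, 6, 1]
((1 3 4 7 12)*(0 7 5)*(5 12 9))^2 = (0 9)(1 4)(3 12)(5 7) = [9, 4, 2, 12, 1, 7, 6, 5, 8, 0, 10, 11, 3]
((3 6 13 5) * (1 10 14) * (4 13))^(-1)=(1 14 10)(3 5 13 4 6)=[0, 14, 2, 5, 6, 13, 3, 7, 8, 9, 1, 11, 12, 4, 10]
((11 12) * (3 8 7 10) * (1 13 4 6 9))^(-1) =(1 9 6 4 13)(3 10 7 8)(11 12) =[0, 9, 2, 10, 13, 5, 4, 8, 3, 6, 7, 12, 11, 1]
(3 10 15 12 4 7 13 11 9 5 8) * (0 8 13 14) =(0 8 3 10 15 12 4 7 14)(5 13 11 9) =[8, 1, 2, 10, 7, 13, 6, 14, 3, 5, 15, 9, 4, 11, 0, 12]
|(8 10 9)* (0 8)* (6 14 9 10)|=5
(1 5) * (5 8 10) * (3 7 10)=(1 8 3 7 10 5)=[0, 8, 2, 7, 4, 1, 6, 10, 3, 9, 5]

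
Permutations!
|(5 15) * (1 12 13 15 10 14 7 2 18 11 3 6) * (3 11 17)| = |(1 12 13 15 5 10 14 7 2 18 17 3 6)| = 13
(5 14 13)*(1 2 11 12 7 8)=[0, 2, 11, 3, 4, 14, 6, 8, 1, 9, 10, 12, 7, 5, 13]=(1 2 11 12 7 8)(5 14 13)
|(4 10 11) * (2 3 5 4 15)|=|(2 3 5 4 10 11 15)|=7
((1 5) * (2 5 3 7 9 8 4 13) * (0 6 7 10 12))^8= [5, 8, 7, 4, 0, 9, 1, 3, 12, 10, 13, 11, 2, 6]= (0 5 9 10 13 6 1 8 12 2 7 3 4)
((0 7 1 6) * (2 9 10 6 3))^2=(0 1 2 10)(3 9 6 7)=[1, 2, 10, 9, 4, 5, 7, 3, 8, 6, 0]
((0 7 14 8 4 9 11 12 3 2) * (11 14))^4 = (14)(0 3 11)(2 12 7) = [3, 1, 12, 11, 4, 5, 6, 2, 8, 9, 10, 0, 7, 13, 14]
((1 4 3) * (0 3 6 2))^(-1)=[2, 3, 6, 0, 1, 5, 4]=(0 2 6 4 1 3)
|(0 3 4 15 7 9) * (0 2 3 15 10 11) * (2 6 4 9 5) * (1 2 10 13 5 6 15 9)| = 30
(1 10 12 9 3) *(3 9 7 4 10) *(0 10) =(0 10 12 7 4)(1 3) =[10, 3, 2, 1, 0, 5, 6, 4, 8, 9, 12, 11, 7]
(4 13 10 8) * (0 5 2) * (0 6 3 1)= (0 5 2 6 3 1)(4 13 10 8)= [5, 0, 6, 1, 13, 2, 3, 7, 4, 9, 8, 11, 12, 10]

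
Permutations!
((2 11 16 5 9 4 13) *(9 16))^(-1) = (2 13 4 9 11)(5 16) = [0, 1, 13, 3, 9, 16, 6, 7, 8, 11, 10, 2, 12, 4, 14, 15, 5]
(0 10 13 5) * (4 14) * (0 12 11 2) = (0 10 13 5 12 11 2)(4 14) = [10, 1, 0, 3, 14, 12, 6, 7, 8, 9, 13, 2, 11, 5, 4]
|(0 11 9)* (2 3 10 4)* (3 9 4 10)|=|(0 11 4 2 9)|=5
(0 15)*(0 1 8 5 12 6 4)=(0 15 1 8 5 12 6 4)=[15, 8, 2, 3, 0, 12, 4, 7, 5, 9, 10, 11, 6, 13, 14, 1]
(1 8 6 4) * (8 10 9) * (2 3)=(1 10 9 8 6 4)(2 3)=[0, 10, 3, 2, 1, 5, 4, 7, 6, 8, 9]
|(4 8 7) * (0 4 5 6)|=|(0 4 8 7 5 6)|=6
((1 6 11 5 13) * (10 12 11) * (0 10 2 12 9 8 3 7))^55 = (0 10 9 8 3 7)(1 13 5 11 12 2 6) = [10, 13, 6, 7, 4, 11, 1, 0, 3, 8, 9, 12, 2, 5]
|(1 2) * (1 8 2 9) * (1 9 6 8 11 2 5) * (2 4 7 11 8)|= 15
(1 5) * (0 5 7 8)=(0 5 1 7 8)=[5, 7, 2, 3, 4, 1, 6, 8, 0]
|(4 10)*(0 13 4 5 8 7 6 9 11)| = 10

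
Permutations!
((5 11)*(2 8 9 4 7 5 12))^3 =[0, 1, 4, 3, 11, 2, 6, 12, 7, 5, 10, 8, 9] =(2 4 11 8 7 12 9 5)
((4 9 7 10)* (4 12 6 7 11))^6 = (6 10)(7 12) = [0, 1, 2, 3, 4, 5, 10, 12, 8, 9, 6, 11, 7]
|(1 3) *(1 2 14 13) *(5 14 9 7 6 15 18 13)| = |(1 3 2 9 7 6 15 18 13)(5 14)| = 18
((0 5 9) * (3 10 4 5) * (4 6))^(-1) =(0 9 5 4 6 10 3) =[9, 1, 2, 0, 6, 4, 10, 7, 8, 5, 3]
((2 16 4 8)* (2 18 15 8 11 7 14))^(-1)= (2 14 7 11 4 16)(8 15 18)= [0, 1, 14, 3, 16, 5, 6, 11, 15, 9, 10, 4, 12, 13, 7, 18, 2, 17, 8]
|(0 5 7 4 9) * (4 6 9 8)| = |(0 5 7 6 9)(4 8)| = 10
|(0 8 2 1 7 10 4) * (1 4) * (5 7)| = |(0 8 2 4)(1 5 7 10)| = 4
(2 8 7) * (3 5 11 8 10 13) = (2 10 13 3 5 11 8 7) = [0, 1, 10, 5, 4, 11, 6, 2, 7, 9, 13, 8, 12, 3]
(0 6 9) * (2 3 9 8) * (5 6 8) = [8, 1, 3, 9, 4, 6, 5, 7, 2, 0] = (0 8 2 3 9)(5 6)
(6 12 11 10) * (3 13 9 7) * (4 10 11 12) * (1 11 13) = (1 11 13 9 7 3)(4 10 6) = [0, 11, 2, 1, 10, 5, 4, 3, 8, 7, 6, 13, 12, 9]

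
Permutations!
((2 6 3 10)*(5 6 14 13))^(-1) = (2 10 3 6 5 13 14) = [0, 1, 10, 6, 4, 13, 5, 7, 8, 9, 3, 11, 12, 14, 2]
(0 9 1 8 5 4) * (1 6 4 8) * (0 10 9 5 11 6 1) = (0 5 8 11 6 4 10 9 1) = [5, 0, 2, 3, 10, 8, 4, 7, 11, 1, 9, 6]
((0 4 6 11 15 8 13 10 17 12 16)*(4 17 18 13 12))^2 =(0 4 11 8 16 17 6 15 12)(10 13 18) =[4, 1, 2, 3, 11, 5, 15, 7, 16, 9, 13, 8, 0, 18, 14, 12, 17, 6, 10]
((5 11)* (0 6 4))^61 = [6, 1, 2, 3, 0, 11, 4, 7, 8, 9, 10, 5] = (0 6 4)(5 11)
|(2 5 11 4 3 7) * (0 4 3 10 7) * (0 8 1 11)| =12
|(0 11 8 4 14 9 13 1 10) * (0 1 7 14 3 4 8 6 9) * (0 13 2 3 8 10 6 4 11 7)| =36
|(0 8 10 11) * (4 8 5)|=6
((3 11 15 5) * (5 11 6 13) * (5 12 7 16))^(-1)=(3 5 16 7 12 13 6)(11 15)=[0, 1, 2, 5, 4, 16, 3, 12, 8, 9, 10, 15, 13, 6, 14, 11, 7]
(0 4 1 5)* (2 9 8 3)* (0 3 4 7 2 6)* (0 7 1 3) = (0 1 5)(2 9 8 4 3 6 7) = [1, 5, 9, 6, 3, 0, 7, 2, 4, 8]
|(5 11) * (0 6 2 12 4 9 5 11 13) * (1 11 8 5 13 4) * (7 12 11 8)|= |(0 6 2 11 7 12 1 8 5 4 9 13)|= 12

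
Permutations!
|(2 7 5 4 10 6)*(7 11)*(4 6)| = |(2 11 7 5 6)(4 10)| = 10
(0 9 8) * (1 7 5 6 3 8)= [9, 7, 2, 8, 4, 6, 3, 5, 0, 1]= (0 9 1 7 5 6 3 8)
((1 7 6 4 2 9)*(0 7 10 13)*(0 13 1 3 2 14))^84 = (0 14 4 6 7) = [14, 1, 2, 3, 6, 5, 7, 0, 8, 9, 10, 11, 12, 13, 4]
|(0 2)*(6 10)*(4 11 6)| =|(0 2)(4 11 6 10)| =4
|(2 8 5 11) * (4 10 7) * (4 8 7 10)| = 5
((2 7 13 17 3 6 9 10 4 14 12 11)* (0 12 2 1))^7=[1, 11, 10, 7, 6, 5, 13, 4, 8, 17, 3, 12, 0, 14, 9, 15, 16, 2]=(0 1 11 12)(2 10 3 7 4 6 13 14 9 17)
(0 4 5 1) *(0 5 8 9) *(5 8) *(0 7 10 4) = (1 8 9 7 10 4 5) = [0, 8, 2, 3, 5, 1, 6, 10, 9, 7, 4]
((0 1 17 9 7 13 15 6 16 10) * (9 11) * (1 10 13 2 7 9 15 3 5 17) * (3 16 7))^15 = [10, 1, 7, 2, 4, 3, 15, 6, 8, 9, 0, 17, 12, 16, 14, 11, 13, 5] = (0 10)(2 7 6 15 11 17 5 3)(13 16)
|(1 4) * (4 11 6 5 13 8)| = |(1 11 6 5 13 8 4)| = 7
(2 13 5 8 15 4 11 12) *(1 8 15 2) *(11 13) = (1 8 2 11 12)(4 13 5 15) = [0, 8, 11, 3, 13, 15, 6, 7, 2, 9, 10, 12, 1, 5, 14, 4]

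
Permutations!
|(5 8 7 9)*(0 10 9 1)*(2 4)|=|(0 10 9 5 8 7 1)(2 4)|=14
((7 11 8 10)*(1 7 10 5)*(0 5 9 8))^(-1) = [11, 5, 2, 3, 4, 0, 6, 1, 9, 8, 10, 7] = (0 11 7 1 5)(8 9)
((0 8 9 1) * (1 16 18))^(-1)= (0 1 18 16 9 8)= [1, 18, 2, 3, 4, 5, 6, 7, 0, 8, 10, 11, 12, 13, 14, 15, 9, 17, 16]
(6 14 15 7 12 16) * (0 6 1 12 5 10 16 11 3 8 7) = (0 6 14 15)(1 12 11 3 8 7 5 10 16) = [6, 12, 2, 8, 4, 10, 14, 5, 7, 9, 16, 3, 11, 13, 15, 0, 1]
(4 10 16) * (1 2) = (1 2)(4 10 16) = [0, 2, 1, 3, 10, 5, 6, 7, 8, 9, 16, 11, 12, 13, 14, 15, 4]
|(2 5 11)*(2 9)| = |(2 5 11 9)| = 4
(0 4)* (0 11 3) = [4, 1, 2, 0, 11, 5, 6, 7, 8, 9, 10, 3] = (0 4 11 3)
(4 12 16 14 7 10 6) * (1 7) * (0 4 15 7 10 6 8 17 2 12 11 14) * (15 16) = [4, 10, 12, 3, 11, 5, 16, 6, 17, 9, 8, 14, 15, 13, 1, 7, 0, 2] = (0 4 11 14 1 10 8 17 2 12 15 7 6 16)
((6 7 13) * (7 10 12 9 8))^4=[0, 1, 2, 3, 4, 5, 8, 12, 10, 6, 7, 11, 13, 9]=(6 8 10 7 12 13 9)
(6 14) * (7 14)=(6 7 14)=[0, 1, 2, 3, 4, 5, 7, 14, 8, 9, 10, 11, 12, 13, 6]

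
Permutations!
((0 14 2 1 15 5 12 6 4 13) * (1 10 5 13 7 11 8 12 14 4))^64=(0 8 15 7 6)(1 4 12 13 11)=[8, 4, 2, 3, 12, 5, 0, 6, 15, 9, 10, 1, 13, 11, 14, 7]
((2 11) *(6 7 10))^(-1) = (2 11)(6 10 7) = [0, 1, 11, 3, 4, 5, 10, 6, 8, 9, 7, 2]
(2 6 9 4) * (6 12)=(2 12 6 9 4)=[0, 1, 12, 3, 2, 5, 9, 7, 8, 4, 10, 11, 6]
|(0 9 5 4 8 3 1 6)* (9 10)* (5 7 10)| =|(0 5 4 8 3 1 6)(7 10 9)| =21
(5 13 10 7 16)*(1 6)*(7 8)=(1 6)(5 13 10 8 7 16)=[0, 6, 2, 3, 4, 13, 1, 16, 7, 9, 8, 11, 12, 10, 14, 15, 5]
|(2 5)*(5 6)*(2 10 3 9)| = 6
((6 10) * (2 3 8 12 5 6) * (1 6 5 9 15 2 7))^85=(1 6 10 7)(2 3 8 12 9 15)=[0, 6, 3, 8, 4, 5, 10, 1, 12, 15, 7, 11, 9, 13, 14, 2]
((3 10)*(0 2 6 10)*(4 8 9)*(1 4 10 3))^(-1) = (0 3 6 2)(1 10 9 8 4) = [3, 10, 0, 6, 1, 5, 2, 7, 4, 8, 9]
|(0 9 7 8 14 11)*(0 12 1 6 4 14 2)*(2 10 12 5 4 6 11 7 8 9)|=10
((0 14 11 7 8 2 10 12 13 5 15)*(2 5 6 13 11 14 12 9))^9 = [11, 1, 2, 3, 4, 0, 13, 5, 15, 9, 10, 8, 7, 6, 14, 12] = (0 11 8 15 12 7 5)(6 13)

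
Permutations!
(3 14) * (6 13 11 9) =(3 14)(6 13 11 9) =[0, 1, 2, 14, 4, 5, 13, 7, 8, 6, 10, 9, 12, 11, 3]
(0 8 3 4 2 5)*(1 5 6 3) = (0 8 1 5)(2 6 3 4) = [8, 5, 6, 4, 2, 0, 3, 7, 1]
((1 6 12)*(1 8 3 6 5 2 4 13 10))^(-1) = [0, 10, 5, 8, 2, 1, 3, 7, 12, 9, 13, 11, 6, 4] = (1 10 13 4 2 5)(3 8 12 6)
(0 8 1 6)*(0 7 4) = (0 8 1 6 7 4) = [8, 6, 2, 3, 0, 5, 7, 4, 1]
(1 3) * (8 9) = (1 3)(8 9) = [0, 3, 2, 1, 4, 5, 6, 7, 9, 8]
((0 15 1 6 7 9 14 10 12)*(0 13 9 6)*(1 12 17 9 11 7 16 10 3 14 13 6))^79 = [9, 17, 2, 14, 4, 5, 7, 10, 8, 12, 0, 16, 11, 6, 3, 13, 1, 15] = (0 9 12 11 16 1 17 15 13 6 7 10)(3 14)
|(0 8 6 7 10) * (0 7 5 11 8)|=|(5 11 8 6)(7 10)|=4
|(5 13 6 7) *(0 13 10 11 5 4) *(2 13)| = |(0 2 13 6 7 4)(5 10 11)| = 6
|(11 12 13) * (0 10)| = |(0 10)(11 12 13)| = 6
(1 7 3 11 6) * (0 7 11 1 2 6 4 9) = (0 7 3 1 11 4 9)(2 6) = [7, 11, 6, 1, 9, 5, 2, 3, 8, 0, 10, 4]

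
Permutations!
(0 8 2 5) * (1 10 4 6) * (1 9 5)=(0 8 2 1 10 4 6 9 5)=[8, 10, 1, 3, 6, 0, 9, 7, 2, 5, 4]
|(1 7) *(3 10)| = 2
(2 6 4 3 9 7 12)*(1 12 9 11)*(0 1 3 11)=[1, 12, 6, 0, 11, 5, 4, 9, 8, 7, 10, 3, 2]=(0 1 12 2 6 4 11 3)(7 9)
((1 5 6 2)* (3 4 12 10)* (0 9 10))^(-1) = [12, 2, 6, 10, 3, 1, 5, 7, 8, 0, 9, 11, 4] = (0 12 4 3 10 9)(1 2 6 5)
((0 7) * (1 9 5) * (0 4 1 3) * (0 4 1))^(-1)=(0 4 3 5 9 1 7)=[4, 7, 2, 5, 3, 9, 6, 0, 8, 1]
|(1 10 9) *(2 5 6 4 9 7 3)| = |(1 10 7 3 2 5 6 4 9)| = 9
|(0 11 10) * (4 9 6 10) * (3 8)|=|(0 11 4 9 6 10)(3 8)|=6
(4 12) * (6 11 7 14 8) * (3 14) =(3 14 8 6 11 7)(4 12) =[0, 1, 2, 14, 12, 5, 11, 3, 6, 9, 10, 7, 4, 13, 8]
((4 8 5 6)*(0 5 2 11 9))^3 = (0 4 11 5 8 9 6 2) = [4, 1, 0, 3, 11, 8, 2, 7, 9, 6, 10, 5]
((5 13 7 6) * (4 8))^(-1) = [0, 1, 2, 3, 8, 6, 7, 13, 4, 9, 10, 11, 12, 5] = (4 8)(5 6 7 13)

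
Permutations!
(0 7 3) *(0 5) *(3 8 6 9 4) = (0 7 8 6 9 4 3 5) = [7, 1, 2, 5, 3, 0, 9, 8, 6, 4]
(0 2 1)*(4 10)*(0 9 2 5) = (0 5)(1 9 2)(4 10) = [5, 9, 1, 3, 10, 0, 6, 7, 8, 2, 4]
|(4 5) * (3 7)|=2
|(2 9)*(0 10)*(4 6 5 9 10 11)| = 8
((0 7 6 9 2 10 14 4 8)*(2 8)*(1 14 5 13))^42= (14)(0 6 8 7 9)= [6, 1, 2, 3, 4, 5, 8, 9, 7, 0, 10, 11, 12, 13, 14]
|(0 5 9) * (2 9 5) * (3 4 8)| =|(0 2 9)(3 4 8)| =3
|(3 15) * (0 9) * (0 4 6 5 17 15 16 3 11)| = 8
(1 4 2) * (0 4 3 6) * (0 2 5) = (0 4 5)(1 3 6 2) = [4, 3, 1, 6, 5, 0, 2]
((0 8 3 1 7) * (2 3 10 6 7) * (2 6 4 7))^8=(0 4 8 7 10)=[4, 1, 2, 3, 8, 5, 6, 10, 7, 9, 0]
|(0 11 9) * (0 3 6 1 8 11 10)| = 6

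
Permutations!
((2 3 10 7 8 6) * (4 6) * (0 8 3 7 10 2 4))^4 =(10)(2 7 3) =[0, 1, 7, 2, 4, 5, 6, 3, 8, 9, 10]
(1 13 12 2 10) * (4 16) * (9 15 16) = (1 13 12 2 10)(4 9 15 16) = [0, 13, 10, 3, 9, 5, 6, 7, 8, 15, 1, 11, 2, 12, 14, 16, 4]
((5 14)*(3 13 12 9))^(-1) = (3 9 12 13)(5 14) = [0, 1, 2, 9, 4, 14, 6, 7, 8, 12, 10, 11, 13, 3, 5]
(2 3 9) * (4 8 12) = (2 3 9)(4 8 12) = [0, 1, 3, 9, 8, 5, 6, 7, 12, 2, 10, 11, 4]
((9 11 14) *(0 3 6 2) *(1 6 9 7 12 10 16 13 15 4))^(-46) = [2, 4, 6, 0, 15, 5, 1, 14, 8, 3, 12, 9, 7, 16, 11, 13, 10] = (0 2 6 1 4 15 13 16 10 12 7 14 11 9 3)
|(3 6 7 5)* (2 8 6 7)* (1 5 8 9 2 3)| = |(1 5)(2 9)(3 7 8 6)| = 4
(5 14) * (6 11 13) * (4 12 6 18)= (4 12 6 11 13 18)(5 14)= [0, 1, 2, 3, 12, 14, 11, 7, 8, 9, 10, 13, 6, 18, 5, 15, 16, 17, 4]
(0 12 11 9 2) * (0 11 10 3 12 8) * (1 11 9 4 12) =[8, 11, 9, 1, 12, 5, 6, 7, 0, 2, 3, 4, 10] =(0 8)(1 11 4 12 10 3)(2 9)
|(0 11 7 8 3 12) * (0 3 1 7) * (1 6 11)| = |(0 1 7 8 6 11)(3 12)| = 6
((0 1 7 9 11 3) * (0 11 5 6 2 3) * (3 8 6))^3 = [9, 5, 2, 1, 4, 0, 6, 3, 8, 11, 10, 7] = (0 9 11 7 3 1 5)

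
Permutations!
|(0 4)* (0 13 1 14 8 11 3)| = 8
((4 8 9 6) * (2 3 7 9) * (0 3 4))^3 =(0 9 3 6 7) =[9, 1, 2, 6, 4, 5, 7, 0, 8, 3]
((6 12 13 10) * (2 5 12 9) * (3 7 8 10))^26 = (2 8 12 6 3)(5 10 13 9 7) = [0, 1, 8, 2, 4, 10, 3, 5, 12, 7, 13, 11, 6, 9]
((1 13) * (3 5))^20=(13)=[0, 1, 2, 3, 4, 5, 6, 7, 8, 9, 10, 11, 12, 13]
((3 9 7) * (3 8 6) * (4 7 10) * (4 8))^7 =(3 10 6 9 8)(4 7) =[0, 1, 2, 10, 7, 5, 9, 4, 3, 8, 6]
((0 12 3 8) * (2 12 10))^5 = [8, 1, 10, 12, 4, 5, 6, 7, 3, 9, 0, 11, 2] = (0 8 3 12 2 10)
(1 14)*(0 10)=(0 10)(1 14)=[10, 14, 2, 3, 4, 5, 6, 7, 8, 9, 0, 11, 12, 13, 1]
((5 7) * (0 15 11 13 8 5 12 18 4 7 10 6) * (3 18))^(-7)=(0 15 11 13 8 5 10 6)(3 7 18 12 4)=[15, 1, 2, 7, 3, 10, 0, 18, 5, 9, 6, 13, 4, 8, 14, 11, 16, 17, 12]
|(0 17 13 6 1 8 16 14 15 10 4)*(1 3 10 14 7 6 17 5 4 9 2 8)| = 24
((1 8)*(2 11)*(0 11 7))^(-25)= [7, 8, 11, 3, 4, 5, 6, 2, 1, 9, 10, 0]= (0 7 2 11)(1 8)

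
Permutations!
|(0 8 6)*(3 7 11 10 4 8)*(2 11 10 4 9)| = |(0 3 7 10 9 2 11 4 8 6)| = 10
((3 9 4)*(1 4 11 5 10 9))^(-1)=(1 3 4)(5 11 9 10)=[0, 3, 2, 4, 1, 11, 6, 7, 8, 10, 5, 9]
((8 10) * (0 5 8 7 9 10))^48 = (10) = [0, 1, 2, 3, 4, 5, 6, 7, 8, 9, 10]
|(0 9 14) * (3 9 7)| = |(0 7 3 9 14)| = 5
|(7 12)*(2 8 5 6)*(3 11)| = 4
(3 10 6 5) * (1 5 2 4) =(1 5 3 10 6 2 4) =[0, 5, 4, 10, 1, 3, 2, 7, 8, 9, 6]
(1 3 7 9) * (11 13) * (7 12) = (1 3 12 7 9)(11 13) = [0, 3, 2, 12, 4, 5, 6, 9, 8, 1, 10, 13, 7, 11]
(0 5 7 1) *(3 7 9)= (0 5 9 3 7 1)= [5, 0, 2, 7, 4, 9, 6, 1, 8, 3]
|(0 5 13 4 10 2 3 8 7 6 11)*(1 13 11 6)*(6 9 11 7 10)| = 36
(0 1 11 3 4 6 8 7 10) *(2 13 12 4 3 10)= (0 1 11 10)(2 13 12 4 6 8 7)= [1, 11, 13, 3, 6, 5, 8, 2, 7, 9, 0, 10, 4, 12]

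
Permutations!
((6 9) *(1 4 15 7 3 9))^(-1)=(1 6 9 3 7 15 4)=[0, 6, 2, 7, 1, 5, 9, 15, 8, 3, 10, 11, 12, 13, 14, 4]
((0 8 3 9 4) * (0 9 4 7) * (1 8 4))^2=[9, 3, 2, 8, 7, 5, 6, 4, 1, 0]=(0 9)(1 3 8)(4 7)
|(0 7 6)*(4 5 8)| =3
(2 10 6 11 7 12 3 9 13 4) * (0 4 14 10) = (0 4 2)(3 9 13 14 10 6 11 7 12) = [4, 1, 0, 9, 2, 5, 11, 12, 8, 13, 6, 7, 3, 14, 10]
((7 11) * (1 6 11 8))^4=(1 8 7 11 6)=[0, 8, 2, 3, 4, 5, 1, 11, 7, 9, 10, 6]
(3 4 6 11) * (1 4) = (1 4 6 11 3) = [0, 4, 2, 1, 6, 5, 11, 7, 8, 9, 10, 3]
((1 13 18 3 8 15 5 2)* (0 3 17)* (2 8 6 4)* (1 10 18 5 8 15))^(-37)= (0 4 18 3 2 17 6 10)(1 15 13 8 5)= [4, 15, 17, 2, 18, 1, 10, 7, 5, 9, 0, 11, 12, 8, 14, 13, 16, 6, 3]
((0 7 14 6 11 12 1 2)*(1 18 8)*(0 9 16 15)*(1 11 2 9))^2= (0 14 2 9 15 7 6 1 16)(8 12)(11 18)= [14, 16, 9, 3, 4, 5, 1, 6, 12, 15, 10, 18, 8, 13, 2, 7, 0, 17, 11]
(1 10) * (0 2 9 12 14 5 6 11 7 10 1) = (0 2 9 12 14 5 6 11 7 10) = [2, 1, 9, 3, 4, 6, 11, 10, 8, 12, 0, 7, 14, 13, 5]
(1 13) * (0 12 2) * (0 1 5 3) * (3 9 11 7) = [12, 13, 1, 0, 4, 9, 6, 3, 8, 11, 10, 7, 2, 5] = (0 12 2 1 13 5 9 11 7 3)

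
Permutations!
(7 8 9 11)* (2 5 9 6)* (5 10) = (2 10 5 9 11 7 8 6) = [0, 1, 10, 3, 4, 9, 2, 8, 6, 11, 5, 7]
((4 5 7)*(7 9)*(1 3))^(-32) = (9) = [0, 1, 2, 3, 4, 5, 6, 7, 8, 9]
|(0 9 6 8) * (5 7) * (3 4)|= 4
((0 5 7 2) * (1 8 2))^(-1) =(0 2 8 1 7 5) =[2, 7, 8, 3, 4, 0, 6, 5, 1]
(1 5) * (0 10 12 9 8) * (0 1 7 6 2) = (0 10 12 9 8 1 5 7 6 2) = [10, 5, 0, 3, 4, 7, 2, 6, 1, 8, 12, 11, 9]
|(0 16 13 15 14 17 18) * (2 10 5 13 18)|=21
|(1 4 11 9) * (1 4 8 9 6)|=|(1 8 9 4 11 6)|=6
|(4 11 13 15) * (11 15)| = |(4 15)(11 13)| = 2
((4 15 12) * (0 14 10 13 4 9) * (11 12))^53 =[9, 1, 2, 3, 13, 5, 6, 7, 8, 12, 14, 15, 11, 10, 0, 4] =(0 9 12 11 15 4 13 10 14)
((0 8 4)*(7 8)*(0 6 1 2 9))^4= [6, 7, 8, 3, 9, 5, 0, 1, 2, 4]= (0 6)(1 7)(2 8)(4 9)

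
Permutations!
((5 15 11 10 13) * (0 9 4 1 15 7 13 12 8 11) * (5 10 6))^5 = (15)(5 8 13 6 12 7 11 10) = [0, 1, 2, 3, 4, 8, 12, 11, 13, 9, 5, 10, 7, 6, 14, 15]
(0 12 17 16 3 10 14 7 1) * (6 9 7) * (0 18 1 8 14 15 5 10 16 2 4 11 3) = [12, 18, 4, 16, 11, 10, 9, 8, 14, 7, 15, 3, 17, 13, 6, 5, 0, 2, 1] = (0 12 17 2 4 11 3 16)(1 18)(5 10 15)(6 9 7 8 14)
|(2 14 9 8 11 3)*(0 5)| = |(0 5)(2 14 9 8 11 3)| = 6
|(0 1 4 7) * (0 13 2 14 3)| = |(0 1 4 7 13 2 14 3)| = 8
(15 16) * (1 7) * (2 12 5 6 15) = (1 7)(2 12 5 6 15 16) = [0, 7, 12, 3, 4, 6, 15, 1, 8, 9, 10, 11, 5, 13, 14, 16, 2]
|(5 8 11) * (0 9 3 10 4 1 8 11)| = |(0 9 3 10 4 1 8)(5 11)| = 14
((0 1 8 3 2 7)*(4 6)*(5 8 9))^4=[8, 3, 9, 1, 4, 7, 6, 5, 0, 2]=(0 8)(1 3)(2 9)(5 7)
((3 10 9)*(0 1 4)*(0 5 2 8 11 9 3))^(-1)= (0 9 11 8 2 5 4 1)(3 10)= [9, 0, 5, 10, 1, 4, 6, 7, 2, 11, 3, 8]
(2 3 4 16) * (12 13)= (2 3 4 16)(12 13)= [0, 1, 3, 4, 16, 5, 6, 7, 8, 9, 10, 11, 13, 12, 14, 15, 2]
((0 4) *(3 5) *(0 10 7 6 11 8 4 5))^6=(11)=[0, 1, 2, 3, 4, 5, 6, 7, 8, 9, 10, 11]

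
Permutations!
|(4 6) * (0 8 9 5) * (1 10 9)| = |(0 8 1 10 9 5)(4 6)| = 6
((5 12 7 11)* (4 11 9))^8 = (4 5 7)(9 11 12) = [0, 1, 2, 3, 5, 7, 6, 4, 8, 11, 10, 12, 9]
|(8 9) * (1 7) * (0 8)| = |(0 8 9)(1 7)| = 6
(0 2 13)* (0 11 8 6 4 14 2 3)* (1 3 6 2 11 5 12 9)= [6, 3, 13, 0, 14, 12, 4, 7, 2, 1, 10, 8, 9, 5, 11]= (0 6 4 14 11 8 2 13 5 12 9 1 3)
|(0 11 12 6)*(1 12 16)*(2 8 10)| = |(0 11 16 1 12 6)(2 8 10)| = 6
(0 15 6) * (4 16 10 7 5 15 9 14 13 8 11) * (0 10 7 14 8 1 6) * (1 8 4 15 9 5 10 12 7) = (0 5 9 4 16 1 6 12 7 10 14 13 8 11 15) = [5, 6, 2, 3, 16, 9, 12, 10, 11, 4, 14, 15, 7, 8, 13, 0, 1]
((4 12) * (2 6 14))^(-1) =(2 14 6)(4 12) =[0, 1, 14, 3, 12, 5, 2, 7, 8, 9, 10, 11, 4, 13, 6]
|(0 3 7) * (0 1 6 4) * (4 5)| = |(0 3 7 1 6 5 4)| = 7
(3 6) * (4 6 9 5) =[0, 1, 2, 9, 6, 4, 3, 7, 8, 5] =(3 9 5 4 6)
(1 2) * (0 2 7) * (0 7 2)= (7)(1 2)= [0, 2, 1, 3, 4, 5, 6, 7]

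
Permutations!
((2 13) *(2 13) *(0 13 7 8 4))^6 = (0 13 7 8 4) = [13, 1, 2, 3, 0, 5, 6, 8, 4, 9, 10, 11, 12, 7]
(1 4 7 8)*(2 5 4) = (1 2 5 4 7 8) = [0, 2, 5, 3, 7, 4, 6, 8, 1]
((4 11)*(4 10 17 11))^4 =(10 17 11) =[0, 1, 2, 3, 4, 5, 6, 7, 8, 9, 17, 10, 12, 13, 14, 15, 16, 11]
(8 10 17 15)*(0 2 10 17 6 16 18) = (0 2 10 6 16 18)(8 17 15) = [2, 1, 10, 3, 4, 5, 16, 7, 17, 9, 6, 11, 12, 13, 14, 8, 18, 15, 0]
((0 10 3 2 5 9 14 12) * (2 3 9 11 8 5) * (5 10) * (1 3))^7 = (0 12 14 9 10 8 11 5)(1 3) = [12, 3, 2, 1, 4, 0, 6, 7, 11, 10, 8, 5, 14, 13, 9]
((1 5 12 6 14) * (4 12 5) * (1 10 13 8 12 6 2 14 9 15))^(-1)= (1 15 9 6 4)(2 12 8 13 10 14)= [0, 15, 12, 3, 1, 5, 4, 7, 13, 6, 14, 11, 8, 10, 2, 9]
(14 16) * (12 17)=(12 17)(14 16)=[0, 1, 2, 3, 4, 5, 6, 7, 8, 9, 10, 11, 17, 13, 16, 15, 14, 12]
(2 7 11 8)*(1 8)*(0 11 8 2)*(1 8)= (0 11 8)(1 2 7)= [11, 2, 7, 3, 4, 5, 6, 1, 0, 9, 10, 8]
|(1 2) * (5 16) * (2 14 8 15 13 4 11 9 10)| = |(1 14 8 15 13 4 11 9 10 2)(5 16)| = 10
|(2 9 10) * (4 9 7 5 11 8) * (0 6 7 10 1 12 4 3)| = 28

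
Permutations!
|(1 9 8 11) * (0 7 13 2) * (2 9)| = |(0 7 13 9 8 11 1 2)| = 8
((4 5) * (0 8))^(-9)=(0 8)(4 5)=[8, 1, 2, 3, 5, 4, 6, 7, 0]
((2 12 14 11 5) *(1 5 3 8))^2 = (1 2 14 3)(5 12 11 8) = [0, 2, 14, 1, 4, 12, 6, 7, 5, 9, 10, 8, 11, 13, 3]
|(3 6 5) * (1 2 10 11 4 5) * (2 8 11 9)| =|(1 8 11 4 5 3 6)(2 10 9)| =21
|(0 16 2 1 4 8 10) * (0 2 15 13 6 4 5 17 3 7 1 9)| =|(0 16 15 13 6 4 8 10 2 9)(1 5 17 3 7)| =10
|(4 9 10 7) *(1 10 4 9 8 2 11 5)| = |(1 10 7 9 4 8 2 11 5)| = 9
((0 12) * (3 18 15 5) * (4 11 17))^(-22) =[0, 1, 2, 15, 17, 18, 6, 7, 8, 9, 10, 4, 12, 13, 14, 3, 16, 11, 5] =(3 15)(4 17 11)(5 18)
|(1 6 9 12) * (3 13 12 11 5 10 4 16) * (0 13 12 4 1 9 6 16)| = 24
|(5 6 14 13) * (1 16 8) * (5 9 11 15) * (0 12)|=42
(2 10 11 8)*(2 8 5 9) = [0, 1, 10, 3, 4, 9, 6, 7, 8, 2, 11, 5] = (2 10 11 5 9)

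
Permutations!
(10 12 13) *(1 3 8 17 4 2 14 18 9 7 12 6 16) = (1 3 8 17 4 2 14 18 9 7 12 13 10 6 16) = [0, 3, 14, 8, 2, 5, 16, 12, 17, 7, 6, 11, 13, 10, 18, 15, 1, 4, 9]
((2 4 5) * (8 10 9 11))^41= [0, 1, 5, 3, 2, 4, 6, 7, 10, 11, 9, 8]= (2 5 4)(8 10 9 11)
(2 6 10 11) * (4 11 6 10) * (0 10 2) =(0 10 6 4 11) =[10, 1, 2, 3, 11, 5, 4, 7, 8, 9, 6, 0]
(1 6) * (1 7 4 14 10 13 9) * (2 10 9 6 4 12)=(1 4 14 9)(2 10 13 6 7 12)=[0, 4, 10, 3, 14, 5, 7, 12, 8, 1, 13, 11, 2, 6, 9]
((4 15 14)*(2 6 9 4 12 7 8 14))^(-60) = (15) = [0, 1, 2, 3, 4, 5, 6, 7, 8, 9, 10, 11, 12, 13, 14, 15]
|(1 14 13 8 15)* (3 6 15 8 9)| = |(1 14 13 9 3 6 15)| = 7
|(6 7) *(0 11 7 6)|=3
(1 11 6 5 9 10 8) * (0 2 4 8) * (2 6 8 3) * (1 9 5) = (0 6 1 11 8 9 10)(2 4 3) = [6, 11, 4, 2, 3, 5, 1, 7, 9, 10, 0, 8]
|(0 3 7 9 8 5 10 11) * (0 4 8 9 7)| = 10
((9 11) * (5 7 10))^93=(9 11)=[0, 1, 2, 3, 4, 5, 6, 7, 8, 11, 10, 9]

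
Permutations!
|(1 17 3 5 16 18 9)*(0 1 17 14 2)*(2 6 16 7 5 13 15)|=|(0 1 14 6 16 18 9 17 3 13 15 2)(5 7)|=12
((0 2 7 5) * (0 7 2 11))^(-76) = (11) = [0, 1, 2, 3, 4, 5, 6, 7, 8, 9, 10, 11]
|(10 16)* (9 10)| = 3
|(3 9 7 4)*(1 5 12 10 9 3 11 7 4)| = 8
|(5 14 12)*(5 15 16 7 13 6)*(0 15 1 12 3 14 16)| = 10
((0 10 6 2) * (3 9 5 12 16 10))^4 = (0 12 2 5 6 9 10 3 16) = [12, 1, 5, 16, 4, 6, 9, 7, 8, 10, 3, 11, 2, 13, 14, 15, 0]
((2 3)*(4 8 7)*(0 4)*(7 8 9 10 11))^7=(0 4 9 10 11 7)(2 3)=[4, 1, 3, 2, 9, 5, 6, 0, 8, 10, 11, 7]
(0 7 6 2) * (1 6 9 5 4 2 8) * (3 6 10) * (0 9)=[7, 10, 9, 6, 2, 4, 8, 0, 1, 5, 3]=(0 7)(1 10 3 6 8)(2 9 5 4)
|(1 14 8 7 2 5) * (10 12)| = 6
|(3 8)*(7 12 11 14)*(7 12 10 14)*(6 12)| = 6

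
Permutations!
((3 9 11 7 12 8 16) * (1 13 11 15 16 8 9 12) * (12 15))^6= (16)(1 11)(7 13)= [0, 11, 2, 3, 4, 5, 6, 13, 8, 9, 10, 1, 12, 7, 14, 15, 16]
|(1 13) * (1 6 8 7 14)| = |(1 13 6 8 7 14)| = 6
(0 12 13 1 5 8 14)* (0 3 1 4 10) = (0 12 13 4 10)(1 5 8 14 3) = [12, 5, 2, 1, 10, 8, 6, 7, 14, 9, 0, 11, 13, 4, 3]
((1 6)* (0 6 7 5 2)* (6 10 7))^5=(10)(1 6)=[0, 6, 2, 3, 4, 5, 1, 7, 8, 9, 10]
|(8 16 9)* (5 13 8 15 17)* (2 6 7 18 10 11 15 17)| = |(2 6 7 18 10 11 15)(5 13 8 16 9 17)| = 42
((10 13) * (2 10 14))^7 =[0, 1, 14, 3, 4, 5, 6, 7, 8, 9, 2, 11, 12, 10, 13] =(2 14 13 10)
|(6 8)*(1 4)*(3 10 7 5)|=4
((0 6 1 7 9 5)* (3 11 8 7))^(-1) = (0 5 9 7 8 11 3 1 6) = [5, 6, 2, 1, 4, 9, 0, 8, 11, 7, 10, 3]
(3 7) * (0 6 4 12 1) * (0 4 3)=(0 6 3 7)(1 4 12)=[6, 4, 2, 7, 12, 5, 3, 0, 8, 9, 10, 11, 1]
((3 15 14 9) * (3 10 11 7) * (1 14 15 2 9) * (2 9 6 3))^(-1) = (15)(1 14)(2 7 11 10 9 3 6) = [0, 14, 7, 6, 4, 5, 2, 11, 8, 3, 9, 10, 12, 13, 1, 15]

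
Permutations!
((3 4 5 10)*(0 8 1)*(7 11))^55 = (0 8 1)(3 10 5 4)(7 11) = [8, 0, 2, 10, 3, 4, 6, 11, 1, 9, 5, 7]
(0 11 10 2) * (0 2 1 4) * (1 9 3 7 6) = (0 11 10 9 3 7 6 1 4) = [11, 4, 2, 7, 0, 5, 1, 6, 8, 3, 9, 10]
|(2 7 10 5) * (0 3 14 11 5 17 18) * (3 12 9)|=|(0 12 9 3 14 11 5 2 7 10 17 18)|=12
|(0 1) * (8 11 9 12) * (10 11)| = |(0 1)(8 10 11 9 12)| = 10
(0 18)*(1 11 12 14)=[18, 11, 2, 3, 4, 5, 6, 7, 8, 9, 10, 12, 14, 13, 1, 15, 16, 17, 0]=(0 18)(1 11 12 14)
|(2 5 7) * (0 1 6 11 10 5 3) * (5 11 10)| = |(0 1 6 10 11 5 7 2 3)| = 9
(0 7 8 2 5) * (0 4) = (0 7 8 2 5 4) = [7, 1, 5, 3, 0, 4, 6, 8, 2]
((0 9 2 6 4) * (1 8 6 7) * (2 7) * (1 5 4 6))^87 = (0 7 4 9 5)(1 8) = [7, 8, 2, 3, 9, 0, 6, 4, 1, 5]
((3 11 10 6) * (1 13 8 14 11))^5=[0, 10, 2, 11, 4, 5, 14, 7, 3, 9, 8, 13, 12, 6, 1]=(1 10 8 3 11 13 6 14)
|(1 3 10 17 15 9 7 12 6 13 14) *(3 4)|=12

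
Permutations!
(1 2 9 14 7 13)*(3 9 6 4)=(1 2 6 4 3 9 14 7 13)=[0, 2, 6, 9, 3, 5, 4, 13, 8, 14, 10, 11, 12, 1, 7]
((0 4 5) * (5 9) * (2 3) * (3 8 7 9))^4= (0 8)(2 5)(3 9)(4 7)= [8, 1, 5, 9, 7, 2, 6, 4, 0, 3]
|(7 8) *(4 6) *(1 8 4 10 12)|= 7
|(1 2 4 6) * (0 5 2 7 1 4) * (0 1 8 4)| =|(0 5 2 1 7 8 4 6)| =8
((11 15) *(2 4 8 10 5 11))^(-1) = (2 15 11 5 10 8 4) = [0, 1, 15, 3, 2, 10, 6, 7, 4, 9, 8, 5, 12, 13, 14, 11]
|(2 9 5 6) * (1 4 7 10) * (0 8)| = 4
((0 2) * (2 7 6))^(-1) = [2, 1, 6, 3, 4, 5, 7, 0] = (0 2 6 7)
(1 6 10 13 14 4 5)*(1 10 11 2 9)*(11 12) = (1 6 12 11 2 9)(4 5 10 13 14) = [0, 6, 9, 3, 5, 10, 12, 7, 8, 1, 13, 2, 11, 14, 4]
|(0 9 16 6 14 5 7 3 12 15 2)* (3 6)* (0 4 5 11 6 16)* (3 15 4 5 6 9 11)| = 15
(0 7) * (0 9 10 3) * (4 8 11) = [7, 1, 2, 0, 8, 5, 6, 9, 11, 10, 3, 4] = (0 7 9 10 3)(4 8 11)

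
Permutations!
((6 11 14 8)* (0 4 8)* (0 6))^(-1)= [8, 1, 2, 3, 0, 5, 14, 7, 4, 9, 10, 6, 12, 13, 11]= (0 8 4)(6 14 11)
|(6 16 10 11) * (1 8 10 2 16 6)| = 4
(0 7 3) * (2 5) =[7, 1, 5, 0, 4, 2, 6, 3] =(0 7 3)(2 5)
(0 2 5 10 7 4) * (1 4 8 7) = (0 2 5 10 1 4)(7 8) = [2, 4, 5, 3, 0, 10, 6, 8, 7, 9, 1]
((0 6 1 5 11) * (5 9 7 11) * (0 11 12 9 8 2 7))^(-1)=(0 9 12 7 2 8 1 6)=[9, 6, 8, 3, 4, 5, 0, 2, 1, 12, 10, 11, 7]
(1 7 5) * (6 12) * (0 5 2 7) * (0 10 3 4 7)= (0 5 1 10 3 4 7 2)(6 12)= [5, 10, 0, 4, 7, 1, 12, 2, 8, 9, 3, 11, 6]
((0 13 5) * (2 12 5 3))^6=(13)=[0, 1, 2, 3, 4, 5, 6, 7, 8, 9, 10, 11, 12, 13]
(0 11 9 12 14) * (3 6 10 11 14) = (0 14)(3 6 10 11 9 12) = [14, 1, 2, 6, 4, 5, 10, 7, 8, 12, 11, 9, 3, 13, 0]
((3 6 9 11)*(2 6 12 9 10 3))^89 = [0, 1, 9, 6, 4, 5, 11, 7, 8, 3, 2, 12, 10] = (2 9 3 6 11 12 10)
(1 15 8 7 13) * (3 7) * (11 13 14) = [0, 15, 2, 7, 4, 5, 6, 14, 3, 9, 10, 13, 12, 1, 11, 8] = (1 15 8 3 7 14 11 13)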